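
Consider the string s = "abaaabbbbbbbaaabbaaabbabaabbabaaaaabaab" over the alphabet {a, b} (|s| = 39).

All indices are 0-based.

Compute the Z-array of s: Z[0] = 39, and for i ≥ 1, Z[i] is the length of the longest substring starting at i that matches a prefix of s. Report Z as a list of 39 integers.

Z[0]=39
i=1: i≥r, start 0; Z[1]=0
i=2: i≥r, start 0; Z[2]=1 scan→box=[2,3)
i=3: i≥r, start 0; Z[3]=1 scan→box=[3,4)
i=4: i≥r, start 0; Z[4]=2 scan→box=[4,6)
i=5: min(r-i=1, Z[1]=0)=0; Z[5]=0
i=6: i≥r, start 0; Z[6]=0
i=7: i≥r, start 0; Z[7]=0
i=8: i≥r, start 0; Z[8]=0
i=9: i≥r, start 0; Z[9]=0
i=10: i≥r, start 0; Z[10]=0
i=11: i≥r, start 0; Z[11]=0
i=12: i≥r, start 0; Z[12]=1 scan→box=[12,13)
i=13: i≥r, start 0; Z[13]=1 scan→box=[13,14)
i=14: i≥r, start 0; Z[14]=2 scan→box=[14,16)
i=15: min(r-i=1, Z[1]=0)=0; Z[15]=0
i=16: i≥r, start 0; Z[16]=0
i=17: i≥r, start 0; Z[17]=1 scan→box=[17,18)
i=18: i≥r, start 0; Z[18]=1 scan→box=[18,19)
i=19: i≥r, start 0; Z[19]=2 scan→box=[19,21)
i=20: min(r-i=1, Z[1]=0)=0; Z[20]=0
i=21: i≥r, start 0; Z[21]=0
i=22: i≥r, start 0; Z[22]=4 scan→box=[22,26)
i=23: min(r-i=3, Z[1]=0)=0; Z[23]=0
i=24: min(r-i=2, Z[2]=1)=1; Z[24]=1
i=25: min(r-i=1, Z[3]=1)=1; Z[25]=2 scan→box=[25,27)
i=26: min(r-i=1, Z[1]=0)=0; Z[26]=0
i=27: i≥r, start 0; Z[27]=0
i=28: i≥r, start 0; Z[28]=5 scan→box=[28,33)
i=29: min(r-i=4, Z[1]=0)=0; Z[29]=0
i=30: min(r-i=3, Z[2]=1)=1; Z[30]=1
i=31: min(r-i=2, Z[3]=1)=1; Z[31]=1
i=32: min(r-i=1, Z[4]=2)=1; Z[32]=1
i=33: i≥r, start 0; Z[33]=1 scan→box=[33,34)
i=34: i≥r, start 0; Z[34]=4 scan→box=[34,38)
i=35: min(r-i=3, Z[1]=0)=0; Z[35]=0
i=36: min(r-i=2, Z[2]=1)=1; Z[36]=1
i=37: min(r-i=1, Z[3]=1)=1; Z[37]=2 scan→box=[37,39)
i=38: min(r-i=1, Z[1]=0)=0; Z[38]=0

[39, 0, 1, 1, 2, 0, 0, 0, 0, 0, 0, 0, 1, 1, 2, 0, 0, 1, 1, 2, 0, 0, 4, 0, 1, 2, 0, 0, 5, 0, 1, 1, 1, 1, 4, 0, 1, 2, 0]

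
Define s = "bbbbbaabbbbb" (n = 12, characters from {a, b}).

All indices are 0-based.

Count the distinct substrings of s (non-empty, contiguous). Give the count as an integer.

rank→(start, suffix):
  0 → (5, 'aabbbbb')
  1 → (6, 'abbbbb')
  2 → (11, 'b')
  3 → (4, 'baabbbbb')
  4 → (10, 'bb')
  5 → (3, 'bbaabbbbb')
  6 → (9, 'bbb')
  7 → (2, 'bbbaabbbbb')
  8 → (8, 'bbbb')
  9 → (1, 'bbbbaabbbbb')
  10 → (7, 'bbbbb')
  11 → (0, 'bbbbbaabbbbb')

SA = [5, 6, 11, 4, 10, 3, 9, 2, 8, 1, 7, 0]
i: (SA[i-1],SA[i]) lcp shared
  1: (5,6) 1 'a'
  2: (6,11) 0 ''
  3: (11,4) 1 'b'
  4: (4,10) 1 'b'
  5: (10,3) 2 'bb'
  6: (3,9) 2 'bb'
  7: (9,2) 3 'bbb'
  8: (2,8) 3 'bbb'
  9: (8,1) 4 'bbbb'
  10: (1,7) 4 'bbbb'
  11: (7,0) 5 'bbbbb'

n(n+1)/2 = 12·13/2 = 78
Σ LCP = 0 + 1 + 0 + 1 + 1 + 2 + 2 + 3 + 3 + 4 + 4 + 5 = 26
distinct = 78 − 26 = 52

52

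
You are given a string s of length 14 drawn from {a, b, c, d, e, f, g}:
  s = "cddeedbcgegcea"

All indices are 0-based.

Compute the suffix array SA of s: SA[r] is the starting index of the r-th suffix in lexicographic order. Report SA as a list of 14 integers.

sorted suffixes:
  #0 SA[0]=13  'a'
  #1 SA[1]=6  'bcgegcea'
  #2 SA[2]=0  'cddeedbcgegcea'
  #3 SA[3]=11  'cea'
  #4 SA[4]=7  'cgegcea'
  #5 SA[5]=5  'dbcgegcea'
  #6 SA[6]=1  'ddeedbcgegcea'
  #7 SA[7]=2  'deedbcgegcea'
  #8 SA[8]=12  'ea'
  #9 SA[9]=4  'edbcgegcea'
  #10 SA[10]=3  'eedbcgegcea'
  #11 SA[11]=9  'egcea'
  #12 SA[12]=10  'gcea'
  #13 SA[13]=8  'gegcea'

[13, 6, 0, 11, 7, 5, 1, 2, 12, 4, 3, 9, 10, 8]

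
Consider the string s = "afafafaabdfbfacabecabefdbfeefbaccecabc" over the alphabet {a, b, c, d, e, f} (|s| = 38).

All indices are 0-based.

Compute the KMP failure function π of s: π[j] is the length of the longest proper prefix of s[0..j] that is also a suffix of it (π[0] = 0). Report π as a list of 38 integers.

π[0] = 0
j=1 s[j]='f': π[1]=0 (border '')
j=2 s[j]='a': π[2]=1 (border 'a')
j=3 s[j]='f': π[3]=2 (border 'af')
j=4 s[j]='a': π[4]=3 (border 'afa')
j=5 s[j]='f': π[5]=4 (border 'afaf')
j=6 s[j]='a': π[6]=5 (border 'afafa')
j=7 s[j]='a': k: 5→3→1→0; π[7]=1 (border 'a')
j=8 s[j]='b': k: 1→0; π[8]=0 (border '')
j=9 s[j]='d': π[9]=0 (border '')
j=10 s[j]='f': π[10]=0 (border '')
j=11 s[j]='b': π[11]=0 (border '')
j=12 s[j]='f': π[12]=0 (border '')
j=13 s[j]='a': π[13]=1 (border 'a')
j=14 s[j]='c': k: 1→0; π[14]=0 (border '')
j=15 s[j]='a': π[15]=1 (border 'a')
j=16 s[j]='b': k: 1→0; π[16]=0 (border '')
j=17 s[j]='e': π[17]=0 (border '')
j=18 s[j]='c': π[18]=0 (border '')
j=19 s[j]='a': π[19]=1 (border 'a')
j=20 s[j]='b': k: 1→0; π[20]=0 (border '')
j=21 s[j]='e': π[21]=0 (border '')
j=22 s[j]='f': π[22]=0 (border '')
j=23 s[j]='d': π[23]=0 (border '')
j=24 s[j]='b': π[24]=0 (border '')
j=25 s[j]='f': π[25]=0 (border '')
j=26 s[j]='e': π[26]=0 (border '')
j=27 s[j]='e': π[27]=0 (border '')
j=28 s[j]='f': π[28]=0 (border '')
j=29 s[j]='b': π[29]=0 (border '')
j=30 s[j]='a': π[30]=1 (border 'a')
j=31 s[j]='c': k: 1→0; π[31]=0 (border '')
j=32 s[j]='c': π[32]=0 (border '')
j=33 s[j]='e': π[33]=0 (border '')
j=34 s[j]='c': π[34]=0 (border '')
j=35 s[j]='a': π[35]=1 (border 'a')
j=36 s[j]='b': k: 1→0; π[36]=0 (border '')
j=37 s[j]='c': π[37]=0 (border '')

[0, 0, 1, 2, 3, 4, 5, 1, 0, 0, 0, 0, 0, 1, 0, 1, 0, 0, 0, 1, 0, 0, 0, 0, 0, 0, 0, 0, 0, 0, 1, 0, 0, 0, 0, 1, 0, 0]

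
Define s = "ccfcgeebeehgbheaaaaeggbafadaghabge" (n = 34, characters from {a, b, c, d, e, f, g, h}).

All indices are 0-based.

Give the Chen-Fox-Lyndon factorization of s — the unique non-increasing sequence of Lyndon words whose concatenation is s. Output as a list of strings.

emit factor 1: 'ccfcgee' (i=0, period=7)
emit factor 2: 'beehgbhe' (i=7, period=8)
emit factor 3: 'aaaaeggbafadaghabge' (i=15, period=19)

["ccfcgee", "beehgbhe", "aaaaeggbafadaghabge"]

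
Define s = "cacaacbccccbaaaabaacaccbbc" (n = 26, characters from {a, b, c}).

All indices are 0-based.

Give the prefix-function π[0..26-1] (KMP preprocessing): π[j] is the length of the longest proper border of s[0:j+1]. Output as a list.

π[0] = 0
j=1 s[j]='a': π[1]=0 (border '')
j=2 s[j]='c': π[2]=1 (border 'c')
j=3 s[j]='a': π[3]=2 (border 'ca')
j=4 s[j]='a': k: 2→0; π[4]=0 (border '')
j=5 s[j]='c': π[5]=1 (border 'c')
j=6 s[j]='b': k: 1→0; π[6]=0 (border '')
j=7 s[j]='c': π[7]=1 (border 'c')
j=8 s[j]='c': k: 1→0; π[8]=1 (border 'c')
j=9 s[j]='c': k: 1→0; π[9]=1 (border 'c')
j=10 s[j]='c': k: 1→0; π[10]=1 (border 'c')
j=11 s[j]='b': k: 1→0; π[11]=0 (border '')
j=12 s[j]='a': π[12]=0 (border '')
j=13 s[j]='a': π[13]=0 (border '')
j=14 s[j]='a': π[14]=0 (border '')
j=15 s[j]='a': π[15]=0 (border '')
j=16 s[j]='b': π[16]=0 (border '')
j=17 s[j]='a': π[17]=0 (border '')
j=18 s[j]='a': π[18]=0 (border '')
j=19 s[j]='c': π[19]=1 (border 'c')
j=20 s[j]='a': π[20]=2 (border 'ca')
j=21 s[j]='c': π[21]=3 (border 'cac')
j=22 s[j]='c': k: 3→1→0; π[22]=1 (border 'c')
j=23 s[j]='b': k: 1→0; π[23]=0 (border '')
j=24 s[j]='b': π[24]=0 (border '')
j=25 s[j]='c': π[25]=1 (border 'c')

[0, 0, 1, 2, 0, 1, 0, 1, 1, 1, 1, 0, 0, 0, 0, 0, 0, 0, 0, 1, 2, 3, 1, 0, 0, 1]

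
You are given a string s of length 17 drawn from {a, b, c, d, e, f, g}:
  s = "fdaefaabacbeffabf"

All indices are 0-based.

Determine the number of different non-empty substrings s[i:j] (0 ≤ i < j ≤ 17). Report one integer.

sorted suffixes:
  #0 SA[0]=5  'aabacbeffabf'
  #1 SA[1]=6  'abacbeffabf'
  #2 SA[2]=14  'abf'
  #3 SA[3]=8  'acbeffabf'
  #4 SA[4]=2  'aefaabacbeffabf'
  #5 SA[5]=7  'bacbeffabf'
  #6 SA[6]=10  'beffabf'
  #7 SA[7]=15  'bf'
  #8 SA[8]=9  'cbeffabf'
  #9 SA[9]=1  'daefaabacbeffabf'
  #10 SA[10]=3  'efaabacbeffabf'
  #11 SA[11]=11  'effabf'
  #12 SA[12]=16  'f'
  #13 SA[13]=4  'faabacbeffabf'
  #14 SA[14]=13  'fabf'
  #15 SA[15]=0  'fdaefaabacbeffabf'
  #16 SA[16]=12  'ffabf'

SA = [5, 6, 14, 8, 2, 7, 10, 15, 9, 1, 3, 11, 16, 4, 13, 0, 12]
[i] adj suffixes → lcp
  [1] 5/6 → 1 ('a')
  [2] 6/14 → 2 ('ab')
  [3] 14/8 → 1 ('a')
  [4] 8/2 → 1 ('a')
  [5] 2/7 → 0 ('')
  [6] 7/10 → 1 ('b')
  [7] 10/15 → 1 ('b')
  [8] 15/9 → 0 ('')
  [9] 9/1 → 0 ('')
  [10] 1/3 → 0 ('')
  [11] 3/11 → 2 ('ef')
  [12] 11/16 → 0 ('')
  [13] 16/4 → 1 ('f')
  [14] 4/13 → 2 ('fa')
  [15] 13/0 → 1 ('f')
  [16] 0/12 → 1 ('f')

n(n+1)/2 = 17·18/2 = 153
Σ LCP = 0 + 1 + 2 + 1 + 1 + 0 + 1 + 1 + 0 + 0 + 0 + 2 + 0 + 1 + 2 + 1 + 1 = 14
distinct = 153 − 14 = 139

139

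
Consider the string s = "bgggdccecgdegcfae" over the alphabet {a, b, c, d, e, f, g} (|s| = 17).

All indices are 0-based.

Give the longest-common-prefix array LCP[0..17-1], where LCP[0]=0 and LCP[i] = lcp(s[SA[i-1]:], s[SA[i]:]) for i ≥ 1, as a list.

[0, 0, 0, 1, 1, 1, 0, 1, 0, 1, 1, 0, 0, 1, 2, 1, 2]

rank | idx | suffix
   0 |  15 | ae
   1 |   0 | bgggdccecgdegcfae
   2 |   5 | ccecgdegcfae
   3 |   6 | cecgdegcfae
   4 |  13 | cfae
   5 |   8 | cgdegcfae
   6 |   4 | dccecgdegcfae
   7 |  10 | degcfae
   8 |  16 | e
   9 |   7 | ecgdegcfae
  10 |  11 | egcfae
  11 |  14 | fae
  12 |  12 | gcfae
  13 |   3 | gdccecgdegcfae
  14 |   9 | gdegcfae
  15 |   2 | ggdccecgdegcfae
  16 |   1 | gggdccecgdegcfae

SA = [15, 0, 5, 6, 13, 8, 4, 10, 16, 7, 11, 14, 12, 3, 9, 2, 1]
rank  pair      lcp
   1  s[15:],s[0:]  0  ''
   2  s[0:],s[5:]  0  ''
   3  s[5:],s[6:]  1  'c'
   4  s[6:],s[13:]  1  'c'
   5  s[13:],s[8:]  1  'c'
   6  s[8:],s[4:]  0  ''
   7  s[4:],s[10:]  1  'd'
   8  s[10:],s[16:]  0  ''
   9  s[16:],s[7:]  1  'e'
  10  s[7:],s[11:]  1  'e'
  11  s[11:],s[14:]  0  ''
  12  s[14:],s[12:]  0  ''
  13  s[12:],s[3:]  1  'g'
  14  s[3:],s[9:]  2  'gd'
  15  s[9:],s[2:]  1  'g'
  16  s[2:],s[1:]  2  'gg'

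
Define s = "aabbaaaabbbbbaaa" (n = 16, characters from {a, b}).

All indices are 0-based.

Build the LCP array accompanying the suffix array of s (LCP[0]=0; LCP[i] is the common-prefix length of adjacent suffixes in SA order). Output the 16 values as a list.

[0, 1, 2, 3, 3, 2, 4, 1, 3, 0, 4, 1, 5, 2, 3, 4]

rank | idx | suffix
   0 |  15 | a
   1 |  14 | aa
   2 |  13 | aaa
   3 |   4 | aaaabbbbbaaa
   4 |   5 | aaabbbbbaaa
   5 |   0 | aabbaaaabbbbbaaa
   6 |   6 | aabbbbbaaa
   7 |   1 | abbaaaabbbbbaaa
   8 |   7 | abbbbbaaa
   9 |  12 | baaa
  10 |   3 | baaaabbbbbaaa
  11 |  11 | bbaaa
  12 |   2 | bbaaaabbbbbaaa
  13 |  10 | bbbaaa
  14 |   9 | bbbbaaa
  15 |   8 | bbbbbaaa

SA = [15, 14, 13, 4, 5, 0, 6, 1, 7, 12, 3, 11, 2, 10, 9, 8]
[i] adj suffixes → lcp
  [1] 15/14 → 1 ('a')
  [2] 14/13 → 2 ('aa')
  [3] 13/4 → 3 ('aaa')
  [4] 4/5 → 3 ('aaa')
  [5] 5/0 → 2 ('aa')
  [6] 0/6 → 4 ('aabb')
  [7] 6/1 → 1 ('a')
  [8] 1/7 → 3 ('abb')
  [9] 7/12 → 0 ('')
  [10] 12/3 → 4 ('baaa')
  [11] 3/11 → 1 ('b')
  [12] 11/2 → 5 ('bbaaa')
  [13] 2/10 → 2 ('bb')
  [14] 10/9 → 3 ('bbb')
  [15] 9/8 → 4 ('bbbb')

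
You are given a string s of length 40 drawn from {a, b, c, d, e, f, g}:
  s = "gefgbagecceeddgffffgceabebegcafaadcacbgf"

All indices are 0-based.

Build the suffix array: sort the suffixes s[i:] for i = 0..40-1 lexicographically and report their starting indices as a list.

rank→(start, suffix):
  0 → (31, 'aadcacbgf')
  1 → (22, 'abebegcafaadcacbgf')
  2 → (35, 'acbgf')
  3 → (32, 'adcacbgf')
  4 → (29, 'afaadcacbgf')
  5 → (5, 'agecceeddgffffgceabebegcafaadcacbgf')
  6 → (4, 'bagecceeddgffffgceabebegcafaadcacbgf')
  7 → (23, 'bebegcafaadcacbgf')
  8 → (25, 'begcafaadcacbgf')
  9 → (37, 'bgf')
  10 → (34, 'cacbgf')
  11 → (28, 'cafaadcacbgf')
  12 → (36, 'cbgf')
  13 → (8, 'cceeddgffffgceabebegcafaadcacbgf')
  14 → (20, 'ceabebegcafaadcacbgf')
  15 → (9, 'ceeddgffffgceabebegcafaadcacbgf')
  16 → (33, 'dcacbgf')
  17 → (12, 'ddgffffgceabebegcafaadcacbgf')
  18 → (13, 'dgffffgceabebegcafaadcacbgf')
  19 → (21, 'eabebegcafaadcacbgf')
  20 → (24, 'ebegcafaadcacbgf')
  21 → (7, 'ecceeddgffffgceabebegcafaadcacbgf')
  22 → (11, 'eddgffffgceabebegcafaadcacbgf')
  23 → (10, 'eeddgffffgceabebegcafaadcacbgf')
  24 → (1, 'efgbagecceeddgffffgceabebegcafaadcacbgf')
  25 → (26, 'egcafaadcacbgf')
  26 → (39, 'f')
  27 → (30, 'faadcacbgf')
  28 → (15, 'ffffgceabebegcafaadcacbgf')
  29 → (16, 'fffgceabebegcafaadcacbgf')
  30 → (17, 'ffgceabebegcafaadcacbgf')
  31 → (2, 'fgbagecceeddgffffgceabebegcafaadcacbgf')
  32 → (18, 'fgceabebegcafaadcacbgf')
  33 → (3, 'gbagecceeddgffffgceabebegcafaadcacbgf')
  34 → (27, 'gcafaadcacbgf')
  35 → (19, 'gceabebegcafaadcacbgf')
  36 → (6, 'gecceeddgffffgceabebegcafaadcacbgf')
  37 → (0, 'gefgbagecceeddgffffgceabebegcafaadcacbgf')
  38 → (38, 'gf')
  39 → (14, 'gffffgceabebegcafaadcacbgf')

[31, 22, 35, 32, 29, 5, 4, 23, 25, 37, 34, 28, 36, 8, 20, 9, 33, 12, 13, 21, 24, 7, 11, 10, 1, 26, 39, 30, 15, 16, 17, 2, 18, 3, 27, 19, 6, 0, 38, 14]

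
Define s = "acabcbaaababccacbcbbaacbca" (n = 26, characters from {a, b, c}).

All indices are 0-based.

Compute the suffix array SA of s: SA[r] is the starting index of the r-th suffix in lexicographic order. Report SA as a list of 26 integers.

[25, 6, 7, 20, 8, 2, 10, 0, 21, 14, 5, 19, 9, 18, 23, 3, 16, 11, 24, 1, 13, 4, 17, 22, 15, 12]

rank→(start, suffix):
  0 → (25, 'a')
  1 → (6, 'aaababccacbcbbaacbca')
  2 → (7, 'aababccacbcbbaacbca')
  3 → (20, 'aacbca')
  4 → (8, 'ababccacbcbbaacbca')
  5 → (2, 'abcbaaababccacbcbbaacbca')
  6 → (10, 'abccacbcbbaacbca')
  7 → (0, 'acabcbaaababccacbcbbaacbca')
  8 → (21, 'acbca')
  9 → (14, 'acbcbbaacbca')
  10 → (5, 'baaababccacbcbbaacbca')
  11 → (19, 'baacbca')
  12 → (9, 'babccacbcbbaacbca')
  13 → (18, 'bbaacbca')
  14 → (23, 'bca')
  15 → (3, 'bcbaaababccacbcbbaacbca')
  16 → (16, 'bcbbaacbca')
  17 → (11, 'bccacbcbbaacbca')
  18 → (24, 'ca')
  19 → (1, 'cabcbaaababccacbcbbaacbca')
  20 → (13, 'cacbcbbaacbca')
  21 → (4, 'cbaaababccacbcbbaacbca')
  22 → (17, 'cbbaacbca')
  23 → (22, 'cbca')
  24 → (15, 'cbcbbaacbca')
  25 → (12, 'ccacbcbbaacbca')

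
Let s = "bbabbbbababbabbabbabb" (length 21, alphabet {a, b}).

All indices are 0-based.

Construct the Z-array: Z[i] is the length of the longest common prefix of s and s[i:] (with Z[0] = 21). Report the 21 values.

[21, 1, 0, 2, 2, 4, 1, 0, 1, 0, 5, 1, 0, 5, 1, 0, 5, 1, 0, 2, 1]

Z[0]=21
i=1: outside box; Z[1]=1 extend→box=[1,2)
i=2: outside box; Z[2]=0
i=3: outside box; Z[3]=2 extend→box=[3,5)
i=4: min(r-i=1, Z[1]=1)=1; Z[4]=2 extend→box=[4,6)
i=5: min(r-i=1, Z[1]=1)=1; Z[5]=4 extend→box=[5,9)
i=6: min(r-i=3, Z[1]=1)=1; Z[6]=1
i=7: min(r-i=2, Z[2]=0)=0; Z[7]=0
i=8: min(r-i=1, Z[3]=2)=1; Z[8]=1
i=9: outside box; Z[9]=0
i=10: outside box; Z[10]=5 extend→box=[10,15)
i=11: min(r-i=4, Z[1]=1)=1; Z[11]=1
i=12: min(r-i=3, Z[2]=0)=0; Z[12]=0
i=13: min(r-i=2, Z[3]=2)=2; Z[13]=5 extend→box=[13,18)
i=14: min(r-i=4, Z[1]=1)=1; Z[14]=1
i=15: min(r-i=3, Z[2]=0)=0; Z[15]=0
i=16: min(r-i=2, Z[3]=2)=2; Z[16]=5 extend→box=[16,21)
i=17: min(r-i=4, Z[1]=1)=1; Z[17]=1
i=18: min(r-i=3, Z[2]=0)=0; Z[18]=0
i=19: min(r-i=2, Z[3]=2)=2; Z[19]=2
i=20: min(r-i=1, Z[4]=2)=1; Z[20]=1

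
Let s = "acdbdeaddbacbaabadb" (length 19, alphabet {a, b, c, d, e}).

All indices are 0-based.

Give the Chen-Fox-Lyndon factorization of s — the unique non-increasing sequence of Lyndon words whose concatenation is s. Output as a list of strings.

["acdbdeaddb", "acb", "aabadb"]

emit factor 1: 'acdbdeaddb' (i=0, period=10)
emit factor 2: 'acb' (i=10, period=3)
emit factor 3: 'aabadb' (i=13, period=6)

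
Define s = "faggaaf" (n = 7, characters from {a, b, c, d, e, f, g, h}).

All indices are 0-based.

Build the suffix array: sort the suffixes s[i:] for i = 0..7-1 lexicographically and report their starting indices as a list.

rank→(start, suffix):
  0 → (4, 'aaf')
  1 → (5, 'af')
  2 → (1, 'aggaaf')
  3 → (6, 'f')
  4 → (0, 'faggaaf')
  5 → (3, 'gaaf')
  6 → (2, 'ggaaf')

[4, 5, 1, 6, 0, 3, 2]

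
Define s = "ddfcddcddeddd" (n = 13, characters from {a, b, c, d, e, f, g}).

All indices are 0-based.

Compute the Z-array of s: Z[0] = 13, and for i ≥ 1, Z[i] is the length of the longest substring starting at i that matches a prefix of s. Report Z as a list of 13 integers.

Z[0]=13
i=1: fresh scan; Z[1]=1 scan→box=[1,2)
i=2: fresh scan; Z[2]=0
i=3: fresh scan; Z[3]=0
i=4: fresh scan; Z[4]=2 scan→box=[4,6)
i=5: min(r-i=1, Z[1]=1)=1; Z[5]=1
i=6: fresh scan; Z[6]=0
i=7: fresh scan; Z[7]=2 scan→box=[7,9)
i=8: min(r-i=1, Z[1]=1)=1; Z[8]=1
i=9: fresh scan; Z[9]=0
i=10: fresh scan; Z[10]=2 scan→box=[10,12)
i=11: min(r-i=1, Z[1]=1)=1; Z[11]=2 scan→box=[11,13)
i=12: min(r-i=1, Z[1]=1)=1; Z[12]=1

[13, 1, 0, 0, 2, 1, 0, 2, 1, 0, 2, 2, 1]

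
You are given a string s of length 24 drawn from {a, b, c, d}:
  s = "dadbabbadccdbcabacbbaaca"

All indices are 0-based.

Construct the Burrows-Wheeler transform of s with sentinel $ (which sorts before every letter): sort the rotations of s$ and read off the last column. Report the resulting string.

rank  rotation                   last
    0  $dadbabbadccdbcabacbbaaca  a
    1  a$dadbabbadccdbcabacbbaac  c
    2  aaca$dadbabbadccdbcabacbb  b
    3  abacbbaaca$dadbabbadccdbc  c
    4  abbadccdbcabacbbaaca$dadb  b
    5  aca$dadbabbadccdbcabacbba  a
    6  acbbaaca$dadbabbadccdbcab  b
    7  adbabbadccdbcabacbbaaca$d  d
    8  adccdbcabacbbaaca$dadbabb  b
    9  baaca$dadbabbadccdbcabacb  b
   10  babbadccdbcabacbbaaca$dad  d
   11  bacbbaaca$dadbabbadccdbca  a
   12  badccdbcabacbbaaca$dadbab  b
   13  bbaaca$dadbabbadccdbcabac  c
   14  bbadccdbcabacbbaaca$dadba  a
   15  bcabacbbaaca$dadbabbadccd  d
   16  ca$dadbabbadccdbcabacbbaa  a
   17  cabacbbaaca$dadbabbadccdb  b
   18  cbbaaca$dadbabbadccdbcaba  a
   19  ccdbcabacbbaaca$dadbabbad  d
   20  cdbcabacbbaaca$dadbabbadc  c
   21  dadbabbadccdbcabacbbaaca$  $
   22  dbabbadccdbcabacbbaaca$da  a
   23  dbcabacbbaaca$dadbabbadcc  c
   24  dccdbcabacbbaaca$dadbabba  a

acbcbabdbbdabcadabadc$aca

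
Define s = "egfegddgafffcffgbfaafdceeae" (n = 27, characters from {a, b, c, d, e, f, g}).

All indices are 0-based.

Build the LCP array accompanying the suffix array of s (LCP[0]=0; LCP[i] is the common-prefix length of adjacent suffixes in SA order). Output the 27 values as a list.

rank→(start, suffix):
  0 → (18, 'aafdceeae')
  1 → (25, 'ae')
  2 → (19, 'afdceeae')
  3 → (8, 'afffcffgbfaafdceeae')
  4 → (16, 'bfaafdceeae')
  5 → (22, 'ceeae')
  6 → (12, 'cffgbfaafdceeae')
  7 → (21, 'dceeae')
  8 → (5, 'ddgafffcffgbfaafdceeae')
  9 → (6, 'dgafffcffgbfaafdceeae')
  10 → (26, 'e')
  11 → (24, 'eae')
  12 → (23, 'eeae')
  13 → (3, 'egddgafffcffgbfaafdceeae')
  14 → (0, 'egfegddgafffcffgbfaafdceeae')
  15 → (17, 'faafdceeae')
  16 → (11, 'fcffgbfaafdceeae')
  17 → (20, 'fdceeae')
  18 → (2, 'fegddgafffcffgbfaafdceeae')
  19 → (10, 'ffcffgbfaafdceeae')
  20 → (9, 'fffcffgbfaafdceeae')
  21 → (13, 'ffgbfaafdceeae')
  22 → (14, 'fgbfaafdceeae')
  23 → (7, 'gafffcffgbfaafdceeae')
  24 → (15, 'gbfaafdceeae')
  25 → (4, 'gddgafffcffgbfaafdceeae')
  26 → (1, 'gfegddgafffcffgbfaafdceeae')

SA = [18, 25, 19, 8, 16, 22, 12, 21, 5, 6, 26, 24, 23, 3, 0, 17, 11, 20, 2, 10, 9, 13, 14, 7, 15, 4, 1]
[i] adj suffixes → lcp
  [1] 18/25 → 1 ('a')
  [2] 25/19 → 1 ('a')
  [3] 19/8 → 2 ('af')
  [4] 8/16 → 0 ('')
  [5] 16/22 → 0 ('')
  [6] 22/12 → 1 ('c')
  [7] 12/21 → 0 ('')
  [8] 21/5 → 1 ('d')
  [9] 5/6 → 1 ('d')
  [10] 6/26 → 0 ('')
  [11] 26/24 → 1 ('e')
  [12] 24/23 → 1 ('e')
  [13] 23/3 → 1 ('e')
  [14] 3/0 → 2 ('eg')
  [15] 0/17 → 0 ('')
  [16] 17/11 → 1 ('f')
  [17] 11/20 → 1 ('f')
  [18] 20/2 → 1 ('f')
  [19] 2/10 → 1 ('f')
  [20] 10/9 → 2 ('ff')
  [21] 9/13 → 2 ('ff')
  [22] 13/14 → 1 ('f')
  [23] 14/7 → 0 ('')
  [24] 7/15 → 1 ('g')
  [25] 15/4 → 1 ('g')
  [26] 4/1 → 1 ('g')

[0, 1, 1, 2, 0, 0, 1, 0, 1, 1, 0, 1, 1, 1, 2, 0, 1, 1, 1, 1, 2, 2, 1, 0, 1, 1, 1]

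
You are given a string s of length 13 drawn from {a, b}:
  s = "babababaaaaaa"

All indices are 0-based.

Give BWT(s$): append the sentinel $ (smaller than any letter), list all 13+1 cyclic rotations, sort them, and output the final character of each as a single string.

rank  rotation        last
    0  $babababaaaaaa  a
    1  a$babababaaaaa  a
    2  aa$babababaaaa  a
    3  aaa$babababaaa  a
    4  aaaa$babababaa  a
    5  aaaaa$babababa  a
    6  aaaaaa$bababab  b
    7  abaaaaaa$babab  b
    8  ababaaaaaa$bab  b
    9  abababaaaaaa$b  b
   10  baaaaaa$bababa  a
   11  babaaaaaa$baba  a
   12  bababaaaaaa$ba  a
   13  babababaaaaaa$  $

aaaaaabbbbaaa$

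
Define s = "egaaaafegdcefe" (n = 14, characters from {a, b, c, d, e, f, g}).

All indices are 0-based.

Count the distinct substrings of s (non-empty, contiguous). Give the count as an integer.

92

rank | idx | suffix
   0 |   2 | aaaafegdcefe
   1 |   3 | aaafegdcefe
   2 |   4 | aafegdcefe
   3 |   5 | afegdcefe
   4 |  10 | cefe
   5 |   9 | dcefe
   6 |  13 | e
   7 |  11 | efe
   8 |   0 | egaaaafegdcefe
   9 |   7 | egdcefe
  10 |  12 | fe
  11 |   6 | fegdcefe
  12 |   1 | gaaaafegdcefe
  13 |   8 | gdcefe

SA = [2, 3, 4, 5, 10, 9, 13, 11, 0, 7, 12, 6, 1, 8]
i: (SA[i-1],SA[i]) lcp shared
  1: (2,3) 3 'aaa'
  2: (3,4) 2 'aa'
  3: (4,5) 1 'a'
  4: (5,10) 0 ''
  5: (10,9) 0 ''
  6: (9,13) 0 ''
  7: (13,11) 1 'e'
  8: (11,0) 1 'e'
  9: (0,7) 2 'eg'
  10: (7,12) 0 ''
  11: (12,6) 2 'fe'
  12: (6,1) 0 ''
  13: (1,8) 1 'g'

n(n+1)/2 = 14·15/2 = 105
Σ LCP = 0 + 3 + 2 + 1 + 0 + 0 + 0 + 1 + 1 + 2 + 0 + 2 + 0 + 1 = 13
distinct = 105 − 13 = 92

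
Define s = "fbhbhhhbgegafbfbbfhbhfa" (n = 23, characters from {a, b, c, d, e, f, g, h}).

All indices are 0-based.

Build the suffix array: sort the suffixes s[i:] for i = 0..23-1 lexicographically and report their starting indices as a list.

rank→(start, suffix):
  0 → (22, 'a')
  1 → (11, 'afbfbbfhbhfa')
  2 → (15, 'bbfhbhfa')
  3 → (13, 'bfbbfhbhfa')
  4 → (16, 'bfhbhfa')
  5 → (7, 'bgegafbfbbfhbhfa')
  6 → (1, 'bhbhhhbgegafbfbbfhbhfa')
  7 → (19, 'bhfa')
  8 → (3, 'bhhhbgegafbfbbfhbhfa')
  9 → (9, 'egafbfbbfhbhfa')
  10 → (21, 'fa')
  11 → (14, 'fbbfhbhfa')
  12 → (12, 'fbfbbfhbhfa')
  13 → (0, 'fbhbhhhbgegafbfbbfhbhfa')
  14 → (17, 'fhbhfa')
  15 → (10, 'gafbfbbfhbhfa')
  16 → (8, 'gegafbfbbfhbhfa')
  17 → (6, 'hbgegafbfbbfhbhfa')
  18 → (18, 'hbhfa')
  19 → (2, 'hbhhhbgegafbfbbfhbhfa')
  20 → (20, 'hfa')
  21 → (5, 'hhbgegafbfbbfhbhfa')
  22 → (4, 'hhhbgegafbfbbfhbhfa')

[22, 11, 15, 13, 16, 7, 1, 19, 3, 9, 21, 14, 12, 0, 17, 10, 8, 6, 18, 2, 20, 5, 4]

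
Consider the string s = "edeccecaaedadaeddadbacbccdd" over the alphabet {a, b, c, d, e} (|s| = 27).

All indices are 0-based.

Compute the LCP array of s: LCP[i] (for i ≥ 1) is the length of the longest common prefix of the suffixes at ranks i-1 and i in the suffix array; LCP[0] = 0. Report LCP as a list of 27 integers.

[0, 1, 1, 2, 1, 3, 0, 1, 0, 1, 1, 2, 1, 1, 0, 1, 3, 2, 1, 1, 2, 1, 0, 2, 1, 2, 2]

sorted suffixes:
  #0 SA[0]=7  'aaedadaeddadbacbccdd'
  #1 SA[1]=20  'acbccdd'
  #2 SA[2]=11  'adaeddadbacbccdd'
  #3 SA[3]=17  'adbacbccdd'
  #4 SA[4]=8  'aedadaeddadbacbccdd'
  #5 SA[5]=13  'aeddadbacbccdd'
  #6 SA[6]=19  'bacbccdd'
  #7 SA[7]=22  'bccdd'
  #8 SA[8]=6  'caaedadaeddadbacbccdd'
  #9 SA[9]=21  'cbccdd'
  #10 SA[10]=23  'ccdd'
  #11 SA[11]=3  'ccecaaedadaeddadbacbccdd'
  #12 SA[12]=24  'cdd'
  #13 SA[13]=4  'cecaaedadaeddadbacbccdd'
  #14 SA[14]=26  'd'
  #15 SA[15]=10  'dadaeddadbacbccdd'
  #16 SA[16]=16  'dadbacbccdd'
  #17 SA[17]=12  'daeddadbacbccdd'
  #18 SA[18]=18  'dbacbccdd'
  #19 SA[19]=25  'dd'
  #20 SA[20]=15  'ddadbacbccdd'
  #21 SA[21]=1  'deccecaaedadaeddadbacbccdd'
  #22 SA[22]=5  'ecaaedadaeddadbacbccdd'
  #23 SA[23]=2  'eccecaaedadaeddadbacbccdd'
  #24 SA[24]=9  'edadaeddadbacbccdd'
  #25 SA[25]=14  'eddadbacbccdd'
  #26 SA[26]=0  'edeccecaaedadaeddadbacbccdd'

SA = [7, 20, 11, 17, 8, 13, 19, 22, 6, 21, 23, 3, 24, 4, 26, 10, 16, 12, 18, 25, 15, 1, 5, 2, 9, 14, 0]
[i] adj suffixes → lcp
  [1] 7/20 → 1 ('a')
  [2] 20/11 → 1 ('a')
  [3] 11/17 → 2 ('ad')
  [4] 17/8 → 1 ('a')
  [5] 8/13 → 3 ('aed')
  [6] 13/19 → 0 ('')
  [7] 19/22 → 1 ('b')
  [8] 22/6 → 0 ('')
  [9] 6/21 → 1 ('c')
  [10] 21/23 → 1 ('c')
  [11] 23/3 → 2 ('cc')
  [12] 3/24 → 1 ('c')
  [13] 24/4 → 1 ('c')
  [14] 4/26 → 0 ('')
  [15] 26/10 → 1 ('d')
  [16] 10/16 → 3 ('dad')
  [17] 16/12 → 2 ('da')
  [18] 12/18 → 1 ('d')
  [19] 18/25 → 1 ('d')
  [20] 25/15 → 2 ('dd')
  [21] 15/1 → 1 ('d')
  [22] 1/5 → 0 ('')
  [23] 5/2 → 2 ('ec')
  [24] 2/9 → 1 ('e')
  [25] 9/14 → 2 ('ed')
  [26] 14/0 → 2 ('ed')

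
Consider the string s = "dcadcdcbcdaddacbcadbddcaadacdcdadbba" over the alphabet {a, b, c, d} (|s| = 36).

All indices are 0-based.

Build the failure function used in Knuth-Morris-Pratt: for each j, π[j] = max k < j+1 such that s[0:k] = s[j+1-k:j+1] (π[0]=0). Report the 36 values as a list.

π[0] = 0
j=1 s[j]='c': π[1]=0 (border '')
j=2 s[j]='a': π[2]=0 (border '')
j=3 s[j]='d': π[3]=1 (border 'd')
j=4 s[j]='c': π[4]=2 (border 'dc')
j=5 s[j]='d': k: 2→0; π[5]=1 (border 'd')
j=6 s[j]='c': π[6]=2 (border 'dc')
j=7 s[j]='b': k: 2→0; π[7]=0 (border '')
j=8 s[j]='c': π[8]=0 (border '')
j=9 s[j]='d': π[9]=1 (border 'd')
j=10 s[j]='a': k: 1→0; π[10]=0 (border '')
j=11 s[j]='d': π[11]=1 (border 'd')
j=12 s[j]='d': k: 1→0; π[12]=1 (border 'd')
j=13 s[j]='a': k: 1→0; π[13]=0 (border '')
j=14 s[j]='c': π[14]=0 (border '')
j=15 s[j]='b': π[15]=0 (border '')
j=16 s[j]='c': π[16]=0 (border '')
j=17 s[j]='a': π[17]=0 (border '')
j=18 s[j]='d': π[18]=1 (border 'd')
j=19 s[j]='b': k: 1→0; π[19]=0 (border '')
j=20 s[j]='d': π[20]=1 (border 'd')
j=21 s[j]='d': k: 1→0; π[21]=1 (border 'd')
j=22 s[j]='c': π[22]=2 (border 'dc')
j=23 s[j]='a': π[23]=3 (border 'dca')
j=24 s[j]='a': k: 3→0; π[24]=0 (border '')
j=25 s[j]='d': π[25]=1 (border 'd')
j=26 s[j]='a': k: 1→0; π[26]=0 (border '')
j=27 s[j]='c': π[27]=0 (border '')
j=28 s[j]='d': π[28]=1 (border 'd')
j=29 s[j]='c': π[29]=2 (border 'dc')
j=30 s[j]='d': k: 2→0; π[30]=1 (border 'd')
j=31 s[j]='a': k: 1→0; π[31]=0 (border '')
j=32 s[j]='d': π[32]=1 (border 'd')
j=33 s[j]='b': k: 1→0; π[33]=0 (border '')
j=34 s[j]='b': π[34]=0 (border '')
j=35 s[j]='a': π[35]=0 (border '')

[0, 0, 0, 1, 2, 1, 2, 0, 0, 1, 0, 1, 1, 0, 0, 0, 0, 0, 1, 0, 1, 1, 2, 3, 0, 1, 0, 0, 1, 2, 1, 0, 1, 0, 0, 0]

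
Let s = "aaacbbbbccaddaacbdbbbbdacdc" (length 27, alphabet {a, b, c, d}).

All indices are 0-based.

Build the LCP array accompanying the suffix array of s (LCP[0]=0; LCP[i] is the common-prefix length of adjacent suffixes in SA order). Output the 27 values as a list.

[0, 2, 4, 1, 3, 2, 1, 0, 4, 3, 3, 2, 2, 1, 1, 2, 0, 1, 1, 2, 1, 1, 0, 2, 1, 1, 1]

rank→(start, suffix):
  0 → (0, 'aaacbbbbccaddaacbdbbbbdacdc')
  1 → (1, 'aacbbbbccaddaacbdbbbbdacdc')
  2 → (13, 'aacbdbbbbdacdc')
  3 → (2, 'acbbbbccaddaacbdbbbbdacdc')
  4 → (14, 'acbdbbbbdacdc')
  5 → (23, 'acdc')
  6 → (10, 'addaacbdbbbbdacdc')
  7 → (4, 'bbbbccaddaacbdbbbbdacdc')
  8 → (18, 'bbbbdacdc')
  9 → (5, 'bbbccaddaacbdbbbbdacdc')
  10 → (19, 'bbbdacdc')
  11 → (6, 'bbccaddaacbdbbbbdacdc')
  12 → (20, 'bbdacdc')
  13 → (7, 'bccaddaacbdbbbbdacdc')
  14 → (21, 'bdacdc')
  15 → (16, 'bdbbbbdacdc')
  16 → (26, 'c')
  17 → (9, 'caddaacbdbbbbdacdc')
  18 → (3, 'cbbbbccaddaacbdbbbbdacdc')
  19 → (15, 'cbdbbbbdacdc')
  20 → (8, 'ccaddaacbdbbbbdacdc')
  21 → (24, 'cdc')
  22 → (12, 'daacbdbbbbdacdc')
  23 → (22, 'dacdc')
  24 → (17, 'dbbbbdacdc')
  25 → (25, 'dc')
  26 → (11, 'ddaacbdbbbbdacdc')

SA = [0, 1, 13, 2, 14, 23, 10, 4, 18, 5, 19, 6, 20, 7, 21, 16, 26, 9, 3, 15, 8, 24, 12, 22, 17, 25, 11]
[i] adj suffixes → lcp
  [1] 0/1 → 2 ('aa')
  [2] 1/13 → 4 ('aacb')
  [3] 13/2 → 1 ('a')
  [4] 2/14 → 3 ('acb')
  [5] 14/23 → 2 ('ac')
  [6] 23/10 → 1 ('a')
  [7] 10/4 → 0 ('')
  [8] 4/18 → 4 ('bbbb')
  [9] 18/5 → 3 ('bbb')
  [10] 5/19 → 3 ('bbb')
  [11] 19/6 → 2 ('bb')
  [12] 6/20 → 2 ('bb')
  [13] 20/7 → 1 ('b')
  [14] 7/21 → 1 ('b')
  [15] 21/16 → 2 ('bd')
  [16] 16/26 → 0 ('')
  [17] 26/9 → 1 ('c')
  [18] 9/3 → 1 ('c')
  [19] 3/15 → 2 ('cb')
  [20] 15/8 → 1 ('c')
  [21] 8/24 → 1 ('c')
  [22] 24/12 → 0 ('')
  [23] 12/22 → 2 ('da')
  [24] 22/17 → 1 ('d')
  [25] 17/25 → 1 ('d')
  [26] 25/11 → 1 ('d')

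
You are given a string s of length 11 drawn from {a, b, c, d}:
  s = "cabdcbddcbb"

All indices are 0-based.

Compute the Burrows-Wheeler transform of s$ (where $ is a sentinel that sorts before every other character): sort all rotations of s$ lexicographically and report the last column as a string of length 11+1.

rank  rotation      last
    0  $cabdcbddcbb  b
    1  abdcbddcbb$c  c
    2  b$cabdcbddcb  b
    3  bb$cabdcbddc  c
    4  bdcbddcbb$ca  a
    5  bddcbb$cabdc  c
    6  cabdcbddcbb$  $
    7  cbb$cabdcbdd  d
    8  cbddcbb$cabd  d
    9  dcbb$cabdcbd  d
   10  dcbddcbb$cab  b
   11  ddcbb$cabdcb  b

bcbcac$dddbb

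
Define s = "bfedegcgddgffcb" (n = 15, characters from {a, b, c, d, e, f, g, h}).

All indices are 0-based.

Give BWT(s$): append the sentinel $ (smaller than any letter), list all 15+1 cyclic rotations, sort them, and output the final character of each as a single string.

bc$fggedfdfbgecd

rank  rotation          last
    0  $bfedegcgddgffcb  b
    1  b$bfedegcgddgffc  c
    2  bfedegcgddgffcb$  $
    3  cb$bfedegcgddgff  f
    4  cgddgffcb$bfedeg  g
    5  ddgffcb$bfedegcg  g
    6  degcgddgffcb$bfe  e
    7  dgffcb$bfedegcgd  d
    8  edegcgddgffcb$bf  f
    9  egcgddgffcb$bfed  d
   10  fcb$bfedegcgddgf  f
   11  fedegcgddgffcb$b  b
   12  ffcb$bfedegcgddg  g
   13  gcgddgffcb$bfede  e
   14  gddgffcb$bfedegc  c
   15  gffcb$bfedegcgdd  d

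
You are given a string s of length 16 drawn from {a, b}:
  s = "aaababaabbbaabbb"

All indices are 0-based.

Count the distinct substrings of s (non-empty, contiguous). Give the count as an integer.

99

rank | idx | suffix
   0 |   0 | aaababaabbbaabbb
   1 |   1 | aababaabbbaabbb
   2 |  11 | aabbb
   3 |   6 | aabbbaabbb
   4 |   4 | abaabbbaabbb
   5 |   2 | ababaabbbaabbb
   6 |  12 | abbb
   7 |   7 | abbbaabbb
   8 |  15 | b
   9 |  10 | baabbb
  10 |   5 | baabbbaabbb
  11 |   3 | babaabbbaabbb
  12 |  14 | bb
  13 |   9 | bbaabbb
  14 |  13 | bbb
  15 |   8 | bbbaabbb

SA = [0, 1, 11, 6, 4, 2, 12, 7, 15, 10, 5, 3, 14, 9, 13, 8]
[i] adj suffixes → lcp
  [1] 0/1 → 2 ('aa')
  [2] 1/11 → 3 ('aab')
  [3] 11/6 → 5 ('aabbb')
  [4] 6/4 → 1 ('a')
  [5] 4/2 → 3 ('aba')
  [6] 2/12 → 2 ('ab')
  [7] 12/7 → 4 ('abbb')
  [8] 7/15 → 0 ('')
  [9] 15/10 → 1 ('b')
  [10] 10/5 → 6 ('baabbb')
  [11] 5/3 → 2 ('ba')
  [12] 3/14 → 1 ('b')
  [13] 14/9 → 2 ('bb')
  [14] 9/13 → 2 ('bb')
  [15] 13/8 → 3 ('bbb')

n(n+1)/2 = 16·17/2 = 136
Σ LCP = 0 + 2 + 3 + 5 + 1 + 3 + 2 + 4 + 0 + 1 + 6 + 2 + 1 + 2 + 2 + 3 = 37
distinct = 136 − 37 = 99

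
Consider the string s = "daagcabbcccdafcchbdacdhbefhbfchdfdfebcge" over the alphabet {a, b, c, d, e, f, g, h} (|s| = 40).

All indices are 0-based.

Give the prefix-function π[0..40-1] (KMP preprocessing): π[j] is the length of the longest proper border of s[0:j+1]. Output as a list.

[0, 0, 0, 0, 0, 0, 0, 0, 0, 0, 0, 1, 2, 0, 0, 0, 0, 0, 1, 2, 0, 1, 0, 0, 0, 0, 0, 0, 0, 0, 0, 1, 0, 1, 0, 0, 0, 0, 0, 0]

π[0] = 0
j=1 s[j]='a': π[1]=0 (border '')
j=2 s[j]='a': π[2]=0 (border '')
j=3 s[j]='g': π[3]=0 (border '')
j=4 s[j]='c': π[4]=0 (border '')
j=5 s[j]='a': π[5]=0 (border '')
j=6 s[j]='b': π[6]=0 (border '')
j=7 s[j]='b': π[7]=0 (border '')
j=8 s[j]='c': π[8]=0 (border '')
j=9 s[j]='c': π[9]=0 (border '')
j=10 s[j]='c': π[10]=0 (border '')
j=11 s[j]='d': π[11]=1 (border 'd')
j=12 s[j]='a': π[12]=2 (border 'da')
j=13 s[j]='f': k: 2→0; π[13]=0 (border '')
j=14 s[j]='c': π[14]=0 (border '')
j=15 s[j]='c': π[15]=0 (border '')
j=16 s[j]='h': π[16]=0 (border '')
j=17 s[j]='b': π[17]=0 (border '')
j=18 s[j]='d': π[18]=1 (border 'd')
j=19 s[j]='a': π[19]=2 (border 'da')
j=20 s[j]='c': k: 2→0; π[20]=0 (border '')
j=21 s[j]='d': π[21]=1 (border 'd')
j=22 s[j]='h': k: 1→0; π[22]=0 (border '')
j=23 s[j]='b': π[23]=0 (border '')
j=24 s[j]='e': π[24]=0 (border '')
j=25 s[j]='f': π[25]=0 (border '')
j=26 s[j]='h': π[26]=0 (border '')
j=27 s[j]='b': π[27]=0 (border '')
j=28 s[j]='f': π[28]=0 (border '')
j=29 s[j]='c': π[29]=0 (border '')
j=30 s[j]='h': π[30]=0 (border '')
j=31 s[j]='d': π[31]=1 (border 'd')
j=32 s[j]='f': k: 1→0; π[32]=0 (border '')
j=33 s[j]='d': π[33]=1 (border 'd')
j=34 s[j]='f': k: 1→0; π[34]=0 (border '')
j=35 s[j]='e': π[35]=0 (border '')
j=36 s[j]='b': π[36]=0 (border '')
j=37 s[j]='c': π[37]=0 (border '')
j=38 s[j]='g': π[38]=0 (border '')
j=39 s[j]='e': π[39]=0 (border '')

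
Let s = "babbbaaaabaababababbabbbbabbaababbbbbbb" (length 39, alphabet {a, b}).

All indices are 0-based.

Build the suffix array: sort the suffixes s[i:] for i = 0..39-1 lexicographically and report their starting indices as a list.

rank | idx | suffix
   0 |   5 | aaaabaababababbabbbbabbaababbbbbbb
   1 |   6 | aaabaababababbabbbbabbaababbbbbbb
   2 |   7 | aabaababababbabbbbabbaababbbbbbb
   3 |  10 | aababababbabbbbabbaababbbbbbb
   4 |  28 | aababbbbbbb
   5 |   8 | abaababababbabbbbabbaababbbbbbb
   6 |  11 | ababababbabbbbabbaababbbbbbb
   7 |  13 | abababbabbbbabbaababbbbbbb
   8 |  15 | ababbabbbbabbaababbbbbbb
   9 |  29 | ababbbbbbb
  10 |  25 | abbaababbbbbbb
  11 |  17 | abbabbbbabbaababbbbbbb
  12 |   1 | abbbaaaabaababababbabbbbabbaababbbbbbb
  13 |  20 | abbbbabbaababbbbbbb
  14 |  31 | abbbbbbb
  15 |  38 | b
  16 |   4 | baaaabaababababbabbbbabbaababbbbbbb
  17 |   9 | baababababbabbbbabbaababbbbbbb
  18 |  27 | baababbbbbbb
  19 |  12 | babababbabbbbabbaababbbbbbb
  20 |  14 | bababbabbbbabbaababbbbbbb
  21 |  24 | babbaababbbbbbb
  22 |  16 | babbabbbbabbaababbbbbbb
  23 |   0 | babbbaaaabaababababbabbbbabbaababbbbbbb
  24 |  19 | babbbbabbaababbbbbbb
  25 |  30 | babbbbbbb
  26 |  37 | bb
  27 |   3 | bbaaaabaababababbabbbbabbaababbbbbbb
  28 |  26 | bbaababbbbbbb
  29 |  23 | bbabbaababbbbbbb
  30 |  18 | bbabbbbabbaababbbbbbb
  31 |  36 | bbb
  32 |   2 | bbbaaaabaababababbabbbbabbaababbbbbbb
  33 |  22 | bbbabbaababbbbbbb
  34 |  35 | bbbb
  35 |  21 | bbbbabbaababbbbbbb
  36 |  34 | bbbbb
  37 |  33 | bbbbbb
  38 |  32 | bbbbbbb

[5, 6, 7, 10, 28, 8, 11, 13, 15, 29, 25, 17, 1, 20, 31, 38, 4, 9, 27, 12, 14, 24, 16, 0, 19, 30, 37, 3, 26, 23, 18, 36, 2, 22, 35, 21, 34, 33, 32]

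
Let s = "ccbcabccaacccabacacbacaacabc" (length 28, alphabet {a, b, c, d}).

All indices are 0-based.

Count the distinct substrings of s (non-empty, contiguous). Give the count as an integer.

350

rank | idx | suffix
   0 |  22 | aacabc
   1 |   8 | aacccabacacbacaacabc
   2 |  13 | abacacbacaacabc
   3 |  25 | abc
   4 |   4 | abccaacccabacacbacaacabc
   5 |  20 | acaacabc
   6 |  23 | acabc
   7 |  15 | acacbacaacabc
   8 |  17 | acbacaacabc
   9 |   9 | acccabacacbacaacabc
  10 |  19 | bacaacabc
  11 |  14 | bacacbacaacabc
  12 |  26 | bc
  13 |   2 | bcabccaacccabacacbacaacabc
  14 |   5 | bccaacccabacacbacaacabc
  15 |  27 | c
  16 |  21 | caacabc
  17 |   7 | caacccabacacbacaacabc
  18 |  12 | cabacacbacaacabc
  19 |  24 | cabc
  20 |   3 | cabccaacccabacacbacaacabc
  21 |  16 | cacbacaacabc
  22 |  18 | cbacaacabc
  23 |   1 | cbcabccaacccabacacbacaacabc
  24 |   6 | ccaacccabacacbacaacabc
  25 |  11 | ccabacacbacaacabc
  26 |   0 | ccbcabccaacccabacacbacaacabc
  27 |  10 | cccabacacbacaacabc

SA = [22, 8, 13, 25, 4, 20, 23, 15, 17, 9, 19, 14, 26, 2, 5, 27, 21, 7, 12, 24, 3, 16, 18, 1, 6, 11, 0, 10]
rank  pair      lcp
   1  s[22:],s[8:]  3  'aac'
   2  s[8:],s[13:]  1  'a'
   3  s[13:],s[25:]  2  'ab'
   4  s[25:],s[4:]  3  'abc'
   5  s[4:],s[20:]  1  'a'
   6  s[20:],s[23:]  3  'aca'
   7  s[23:],s[15:]  3  'aca'
   8  s[15:],s[17:]  2  'ac'
   9  s[17:],s[9:]  2  'ac'
  10  s[9:],s[19:]  0  ''
  11  s[19:],s[14:]  4  'baca'
  12  s[14:],s[26:]  1  'b'
  13  s[26:],s[2:]  2  'bc'
  14  s[2:],s[5:]  2  'bc'
  15  s[5:],s[27:]  0  ''
  16  s[27:],s[21:]  1  'c'
  17  s[21:],s[7:]  4  'caac'
  18  s[7:],s[12:]  2  'ca'
  19  s[12:],s[24:]  3  'cab'
  20  s[24:],s[3:]  4  'cabc'
  21  s[3:],s[16:]  2  'ca'
  22  s[16:],s[18:]  1  'c'
  23  s[18:],s[1:]  2  'cb'
  24  s[1:],s[6:]  1  'c'
  25  s[6:],s[11:]  3  'cca'
  26  s[11:],s[0:]  2  'cc'
  27  s[0:],s[10:]  2  'cc'

n(n+1)/2 = 28·29/2 = 406
Σ LCP = 0 + 3 + 1 + 2 + 3 + 1 + 3 + 3 + 2 + 2 + 0 + 4 + 1 + 2 + 2 + 0 + 1 + 4 + 2 + 3 + 4 + 2 + 1 + 2 + 1 + 3 + 2 + 2 = 56
distinct = 406 − 56 = 350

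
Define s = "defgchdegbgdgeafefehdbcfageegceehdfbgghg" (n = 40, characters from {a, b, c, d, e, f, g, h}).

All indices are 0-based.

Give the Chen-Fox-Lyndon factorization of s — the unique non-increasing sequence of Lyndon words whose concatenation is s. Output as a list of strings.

emit factor 1: 'defg' (i=0, period=4)
emit factor 2: 'chdeg' (i=4, period=5)
emit factor 3: 'bgdge' (i=9, period=5)
emit factor 4: 'afefehdbcfageegceehdfbgghg' (i=14, period=26)

["defg", "chdeg", "bgdge", "afefehdbcfageegceehdfbgghg"]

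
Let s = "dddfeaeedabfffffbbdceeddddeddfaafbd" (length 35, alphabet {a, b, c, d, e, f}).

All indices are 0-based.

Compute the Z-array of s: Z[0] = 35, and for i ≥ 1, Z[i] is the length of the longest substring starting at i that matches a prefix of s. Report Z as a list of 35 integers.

[35, 2, 1, 0, 0, 0, 0, 0, 1, 0, 0, 0, 0, 0, 0, 0, 0, 0, 1, 0, 0, 0, 3, 3, 2, 1, 0, 2, 1, 0, 0, 0, 0, 0, 1]

Z[0]=35
i=1: outside box; Z[1]=2 scan→box=[1,3)
i=2: min(r-i=1, Z[1]=2)=1; Z[2]=1
i=3: outside box; Z[3]=0
i=4: outside box; Z[4]=0
i=5: outside box; Z[5]=0
i=6: outside box; Z[6]=0
i=7: outside box; Z[7]=0
i=8: outside box; Z[8]=1 scan→box=[8,9)
i=9: outside box; Z[9]=0
i=10: outside box; Z[10]=0
i=11: outside box; Z[11]=0
i=12: outside box; Z[12]=0
i=13: outside box; Z[13]=0
i=14: outside box; Z[14]=0
i=15: outside box; Z[15]=0
i=16: outside box; Z[16]=0
i=17: outside box; Z[17]=0
i=18: outside box; Z[18]=1 scan→box=[18,19)
i=19: outside box; Z[19]=0
i=20: outside box; Z[20]=0
i=21: outside box; Z[21]=0
i=22: outside box; Z[22]=3 scan→box=[22,25)
i=23: min(r-i=2, Z[1]=2)=2; Z[23]=3 scan→box=[23,26)
i=24: min(r-i=2, Z[1]=2)=2; Z[24]=2
i=25: min(r-i=1, Z[2]=1)=1; Z[25]=1
i=26: outside box; Z[26]=0
i=27: outside box; Z[27]=2 scan→box=[27,29)
i=28: min(r-i=1, Z[1]=2)=1; Z[28]=1
i=29: outside box; Z[29]=0
i=30: outside box; Z[30]=0
i=31: outside box; Z[31]=0
i=32: outside box; Z[32]=0
i=33: outside box; Z[33]=0
i=34: outside box; Z[34]=1 scan→box=[34,35)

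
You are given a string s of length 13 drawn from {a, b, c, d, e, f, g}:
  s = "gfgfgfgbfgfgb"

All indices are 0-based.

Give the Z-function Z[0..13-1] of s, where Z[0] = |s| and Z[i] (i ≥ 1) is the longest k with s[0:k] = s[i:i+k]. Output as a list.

[13, 0, 5, 0, 3, 0, 1, 0, 0, 3, 0, 1, 0]

Z[0]=13
i=1: fresh scan; Z[1]=0
i=2: fresh scan; Z[2]=5 extend→box=[2,7)
i=3: min(r-i=4, Z[1]=0)=0; Z[3]=0
i=4: min(r-i=3, Z[2]=5)=3; Z[4]=3
i=5: min(r-i=2, Z[3]=0)=0; Z[5]=0
i=6: min(r-i=1, Z[4]=3)=1; Z[6]=1
i=7: fresh scan; Z[7]=0
i=8: fresh scan; Z[8]=0
i=9: fresh scan; Z[9]=3 extend→box=[9,12)
i=10: min(r-i=2, Z[1]=0)=0; Z[10]=0
i=11: min(r-i=1, Z[2]=5)=1; Z[11]=1
i=12: fresh scan; Z[12]=0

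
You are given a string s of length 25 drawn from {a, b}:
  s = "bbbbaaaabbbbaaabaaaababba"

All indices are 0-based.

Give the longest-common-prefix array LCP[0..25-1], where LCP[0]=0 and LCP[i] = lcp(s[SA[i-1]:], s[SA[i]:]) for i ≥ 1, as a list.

[0, 1, 5, 3, 5, 4, 2, 4, 3, 1, 3, 2, 3, 0, 2, 6, 4, 2, 1, 3, 5, 2, 6, 3, 7]

sorted suffixes:
  #0 SA[0]=24  'a'
  #1 SA[1]=16  'aaaababba'
  #2 SA[2]=4  'aaaabbbbaaabaaaababba'
  #3 SA[3]=12  'aaabaaaababba'
  #4 SA[4]=17  'aaababba'
  #5 SA[5]=5  'aaabbbbaaabaaaababba'
  #6 SA[6]=13  'aabaaaababba'
  #7 SA[7]=18  'aababba'
  #8 SA[8]=6  'aabbbbaaabaaaababba'
  #9 SA[9]=14  'abaaaababba'
  #10 SA[10]=19  'ababba'
  #11 SA[11]=21  'abba'
  #12 SA[12]=7  'abbbbaaabaaaababba'
  #13 SA[13]=23  'ba'
  #14 SA[14]=15  'baaaababba'
  #15 SA[15]=3  'baaaabbbbaaabaaaababba'
  #16 SA[16]=11  'baaabaaaababba'
  #17 SA[17]=20  'babba'
  #18 SA[18]=22  'bba'
  #19 SA[19]=2  'bbaaaabbbbaaabaaaababba'
  #20 SA[20]=10  'bbaaabaaaababba'
  #21 SA[21]=1  'bbbaaaabbbbaaabaaaababba'
  #22 SA[22]=9  'bbbaaabaaaababba'
  #23 SA[23]=0  'bbbbaaaabbbbaaabaaaababba'
  #24 SA[24]=8  'bbbbaaabaaaababba'

SA = [24, 16, 4, 12, 17, 5, 13, 18, 6, 14, 19, 21, 7, 23, 15, 3, 11, 20, 22, 2, 10, 1, 9, 0, 8]
i: (SA[i-1],SA[i]) lcp shared
  1: (24,16) 1 'a'
  2: (16,4) 5 'aaaab'
  3: (4,12) 3 'aaa'
  4: (12,17) 5 'aaaba'
  5: (17,5) 4 'aaab'
  6: (5,13) 2 'aa'
  7: (13,18) 4 'aaba'
  8: (18,6) 3 'aab'
  9: (6,14) 1 'a'
  10: (14,19) 3 'aba'
  11: (19,21) 2 'ab'
  12: (21,7) 3 'abb'
  13: (7,23) 0 ''
  14: (23,15) 2 'ba'
  15: (15,3) 6 'baaaab'
  16: (3,11) 4 'baaa'
  17: (11,20) 2 'ba'
  18: (20,22) 1 'b'
  19: (22,2) 3 'bba'
  20: (2,10) 5 'bbaaa'
  21: (10,1) 2 'bb'
  22: (1,9) 6 'bbbaaa'
  23: (9,0) 3 'bbb'
  24: (0,8) 7 'bbbbaaa'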